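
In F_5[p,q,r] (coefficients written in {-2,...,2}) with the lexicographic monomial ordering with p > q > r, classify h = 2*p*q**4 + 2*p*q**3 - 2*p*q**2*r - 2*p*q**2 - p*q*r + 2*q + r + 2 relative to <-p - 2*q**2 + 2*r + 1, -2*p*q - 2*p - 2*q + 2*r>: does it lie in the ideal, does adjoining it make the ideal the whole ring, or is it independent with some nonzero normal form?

2*p*q**4 + 2*p*q**3 - 2*p*q**2*r - 2*p*q**2 - p*q*r + 2*q + r + 2 is independent of I; its normal form modulo I is 2*q**2 + q + 1.

First compute the reduced Gröbner basis of I by Buchberger's algorithm.
f_1 = -p - 2*q**2 + 2*r + 1, LT = p.
f_2 = -2*p*q - 2*p - 2*q + 2*r, LT = p*q.

S(f_1,f_2): lcm = p*q. S = -p + 2*q**3 - 2*q*r - 2*q + r.
  reduce S modulo (f_1, f_2):
  remainder 2*q**3 + 2*q**2 - 2*q*r - 2*q - r - 1 ≠ 0; add k_3 = 2*q**3 + 2*q**2 - 2*q*r - 2*q - r - 1 to the basis.

The other S-polynomials (S(f_1,k_3), S(f_2,k_3)) all reduce to 0 modulo the current basis, so we have a Gröbner basis.
Inter-reduce: drop elements whose leading term is divisible by another's, tail-reduce, and make monic.
Reduced Gröbner basis: {p + 2*q**2 - 2*r - 1, q**3 + q**2 - q*r - q + 2*r + 2}.
Label its elements g_1 = p + 2*q**2 - 2*r - 1, g_2 = q**3 + q**2 - q*r - q + 2*r + 2.

Reduce h = 2*p*q**4 + 2*p*q**3 - 2*p*q**2*r - 2*p*q**2 - p*q*r + 2*q + r + 2 modulo G:
  leading term p*q**4: subtract (2*q**4)·g_1 from 2*p*q**4 + 2*p*q**3 - 2*p*q**2*r - 2*p*q**2 - p*q*r + 2*q + r + 2 → 2*p*q**3 - 2*p*q**2*r - 2*p*q**2 - p*q*r + q**6 - q**4*r + 2*q**4 + 2*q + r + 2
  leading term p*q**3: subtract (2*q**3)·g_1 from 2*p*q**3 - 2*p*q**2*r - 2*p*q**2 - p*q*r + q**6 - q**4*r + 2*q**4 + 2*q + r + 2 → -2*p*q**2*r - 2*p*q**2 - p*q*r + q**6 + q**5 - q**4*r + 2*q**4 - q**3*r + 2*q**3 + 2*q + r + 2
  leading term p*q**2*r: subtract (-2*q**2*r)·g_1 from -2*p*q**2*r - 2*p*q**2 - p*q*r + q**6 + q**5 - q**4*r + 2*q**4 - q**3*r + 2*q**3 + 2*q + r + 2 → -2*p*q**2 - p*q*r + q**6 + q**5 - 2*q**4*r + 2*q**4 - q**3*r + 2*q**3 + q**2*r**2 - 2*q**2*r + 2*q + r + 2
  leading term p*q**2: subtract (-2*q**2)·g_1 from -2*p*q**2 - p*q*r + q**6 + q**5 - 2*q**4*r + 2*q**4 - q**3*r + 2*q**3 + q**2*r**2 - 2*q**2*r + 2*q + r + 2 → -p*q*r + q**6 + q**5 - 2*q**4*r + q**4 - q**3*r + 2*q**3 + q**2*r**2 - q**2*r - 2*q**2 + 2*q + r + 2
  leading term p*q*r: subtract (-q*r)·g_1 from -p*q*r + q**6 + q**5 - 2*q**4*r + q**4 - q**3*r + 2*q**3 + q**2*r**2 - q**2*r - 2*q**2 + 2*q + r + 2 → q**6 + q**5 - 2*q**4*r + q**4 + q**3*r + 2*q**3 + q**2*r**2 - q**2*r - 2*q**2 - 2*q*r**2 - q*r + 2*q + r + 2
  leading term q**6: subtract (q**3)·g_2 from q**6 + q**5 - 2*q**4*r + q**4 + q**3*r + 2*q**3 + q**2*r**2 - q**2*r - 2*q**2 - 2*q*r**2 - q*r + 2*q + r + 2 → -q**4*r + 2*q**4 - q**3*r + q**2*r**2 - q**2*r - 2*q**2 - 2*q*r**2 - q*r + 2*q + r + 2
  leading term q**4*r: subtract (-q*r)·g_2 from -q**4*r + 2*q**4 - q**3*r + q**2*r**2 - q**2*r - 2*q**2 - 2*q*r**2 - q*r + 2*q + r + 2 → 2*q**4 - 2*q**2*r - 2*q**2 + q*r + 2*q + r + 2
  leading term q**4: subtract (2*q)·g_2 from 2*q**4 - 2*q**2*r - 2*q**2 + q*r + 2*q + r + 2 → -2*q**3 + 2*q*r - 2*q + r + 2
  leading term q**3: subtract (-2)·g_2 from -2*q**3 + 2*q*r - 2*q + r + 2 → 2*q**2 + q + 1
  leading term q**2: no divisor's leading term divides it; move 2*q**2 to the remainder.
  leading term q: no divisor's leading term divides it; move q to the remainder.
  leading term 1: no divisor's leading term divides it; move 1 to the remainder.
  normal form = 2*q**2 + q + 1.
The normal form is nonzero, so h ∉ I. Since h minus its normal form lies in I, I + (h) = I + (n) where n = 2*q**2 + q + 1; decide whether this ideal is the whole ring.
Run Buchberger on G together with n (pairs among the g_i already reduce to 0 since G is a Gröbner basis):
g_1 = p + 2*q**2 - 2*r - 1, LT = p.
g_2 = q**3 + q**2 - q*r - q + 2*r + 2, LT = q**3.
n = 2*q**2 + q + 1, LT = q**2.

S(g_2,n): lcm = q**3. S = -2*q**2 - q*r + q + 2*r + 2.
  reduce S modulo (g_1, g_2, n):
  remainder -q*r + 2*q + 2*r - 2 ≠ 0; add m_4 = -q*r + 2*q + 2*r - 2 to the basis.

S(g_2,m_4): lcm = q**3*r. S = 2*q**3 - 2*q**2*r - 2*q**2 - q*r**2 - q*r + 2*r**2 + 2*r.
  reduce S modulo (g_1, g_2, n, m_4):
  remainder -q + r - 2 ≠ 0; add m_5 = -q + r - 2 to the basis.

S(m_4,m_5): lcm = q*r. S = -2*q + r**2 + r + 2.
  reduce S modulo (g_1, g_2, n, m_4, m_5):
  remainder r**2 - r + 1 ≠ 0; add m_6 = r**2 - r + 1 to the basis.

The other S-polynomials (S(g_1,g_2), S(g_1,n), S(g_1,m_4), S(n,m_4), S(g_1,m_5), S(g_2,m_5), S(n,m_5), S(g_1,m_6), S(g_2,m_6), S(n,m_6), S(m_4,m_6), S(m_5,m_6)) all reduce to 0 modulo the current basis, so we have a Gröbner basis.
Inter-reduce: drop elements whose leading term is divisible by another's, tail-reduce, and make monic.
Reduced Gröbner basis: {p + 2*r, q - r + 2, r**2 - r + 1}.
The reduced Gröbner basis of I + (h) is {p + 2*r, q - r + 2, r**2 - r + 1} ≠ {1}, a proper ideal, so the enlarged system stays consistent: h is independent of I, with normal form 2*q**2 + q + 1.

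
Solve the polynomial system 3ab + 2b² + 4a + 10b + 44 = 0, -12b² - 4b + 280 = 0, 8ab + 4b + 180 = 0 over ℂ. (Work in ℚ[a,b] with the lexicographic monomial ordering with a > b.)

{(4, -5)}

Compute a lex Gröbner basis by Buchberger's algorithm.
f_1 = 3ab + 4a + 2b² + 10b + 44, LT = ab.
f_2 = -12b² - 4b + 280, LT = b².
f_3 = 8ab + 4b + 180, LT = ab.

S(f_1,f_2): lcm = ab². S = ab + 70/3a + ⅔b³ + 10/3b² + 44/3b.
  leading term ab: subtract (⅓)·f_1 from ab + 70/3a + ⅔b³ + 10/3b² + 44/3b → 22a + ⅔b³ + 8/3b² + 34/3b - 44/3
  leading term a: no divisor's leading term divides it; move 22a to the remainder.
  leading term b³: subtract (-1/18b)·f_2 from ⅔b³ + 8/3b² + 34/3b - 44/3 → 22/9b² + 242/9b - 44/3
  leading term b²: subtract (-11/54)·f_2 from 22/9b² + 242/9b - 44/3 → 704/27b + 1144/27
  leading term b: no divisor's leading term divides it; move 704/27b to the remainder.
  leading term 1: no divisor's leading term divides it; move 1144/27 to the remainder.
  remainder 22a + 704/27b + 1144/27 ≠ 0; add h_4 = 22a + 704/27b + 1144/27 to the basis.

S(f_1,f_3): lcm = ab. S = 4/3a + ⅔b² + 17/6b - 47/6.
  leading term a: subtract (2/33)·h_4 from 4/3a + ⅔b² + 17/6b - 47/6 → ⅔b² + 203/162b - 1685/162
  leading term b²: subtract (-1/18)·f_2 from ⅔b² + 203/162b - 1685/162 → 167/162b + 835/162
  leading term b: no divisor's leading term divides it; move 167/162b to the remainder.
  leading term 1: no divisor's leading term divides it; move 835/162 to the remainder.
  remainder 167/162b + 835/162 ≠ 0; add h_5 = 167/162b + 835/162 to the basis.

The other S-polynomials (S(f_2,f_3), S(f_1,h_4), S(f_2,h_4), S(f_3,h_4), S(f_1,h_5), S(f_2,h_5), S(f_3,h_5), S(h_4,h_5)) all reduce to 0 modulo the current basis, so we have a Gröbner basis.
Inter-reduce: drop elements whose leading term is divisible by another's, tail-reduce, and make monic.
Reduced Gröbner basis: {a - 4, b + 5}.

From the last basis element, b + 5 = 0, so b takes values in {-5}. Each choice, substituted upward through the basis, yields the corresponding point(s) of the solution set.
  b = -5: the earlier basis element becomes a - 4 = 0, giving a = 4 — point (4, -5).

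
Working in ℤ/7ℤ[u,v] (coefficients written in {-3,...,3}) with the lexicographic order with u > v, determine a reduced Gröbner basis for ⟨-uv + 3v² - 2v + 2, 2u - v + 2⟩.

f_1 = -uv + 3v² - 2v + 2, LT = uv.
f_2 = 2u - v + 2, LT = u.

S(f_1,f_2): lcm = uv. S = v² + v - 2.
  leading term v²: no divisor's leading term divides it; move v² to the remainder.
  leading term v: no divisor's leading term divides it; move v to the remainder.
  leading term 1: no divisor's leading term divides it; move -2 to the remainder.
  remainder v² + v - 2 ≠ 0; add g_3 = v² + v - 2 to the basis.

The other S-polynomials (S(f_1,g_3), S(f_2,g_3)) all reduce to 0 modulo the current basis, so we have a Gröbner basis.
Inter-reduce: drop elements whose leading term is divisible by another's, tail-reduce, and make monic.

G = {u + 3v + 1, v² + v - 2}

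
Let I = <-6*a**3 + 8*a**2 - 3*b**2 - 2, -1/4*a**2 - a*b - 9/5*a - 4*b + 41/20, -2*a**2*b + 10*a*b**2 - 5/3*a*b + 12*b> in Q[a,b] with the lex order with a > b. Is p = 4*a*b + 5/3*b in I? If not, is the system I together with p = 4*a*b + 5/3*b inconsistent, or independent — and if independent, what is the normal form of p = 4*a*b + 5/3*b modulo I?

4*a*b + 5/3*b lies in I (it reduces to 0).

First compute the reduced Gröbner basis of I by Buchberger's algorithm.
f_1 = -6*a**3 + 8*a**2 - 3*b**2 - 2, LT = a**3.
f_2 = -1/4*a**2 - a*b - 9/5*a - 4*b + 41/20, LT = a**2.
f_3 = -2*a**2*b + 10*a*b**2 - 5/3*a*b + 12*b, LT = a**2*b.

S(f_1,f_2): lcm = a**3. S = -4*a**2*b - 128/15*a**2 - 16*a*b + 41/5*a + 1/2*b**2 + 1/3.
  reduce S modulo (f_1, f_2, f_3):
  remainder 16*a*b**2 + 704/15*a*b + 1741/25*a + 129/2*b**2 + 1556/15*b - 1741/25 ≠ 0; add h_4 = 16*a*b**2 + 704/15*a*b + 1741/25*a + 129/2*b**2 + 1556/15*b - 1741/25 to the basis.

S(f_1,f_3): lcm = a**3*b. S = 5*a**2*b**2 - 13/6*a**2*b + 6*a*b + 1/2*b**3 + 1/3*b.
  reduce S modulo (f_1, f_2, f_3, h_4):
  remainder 3013/180*a*b - 81827/600*a + 9/8*b**3 + 3793/48*b**2 - 55373/180*b + 81827/600 ≠ 0; add h_5 = 3013/180*a*b - 81827/600*a + 9/8*b**3 + 3793/48*b**2 - 55373/180*b + 81827/600 to the basis.

S(f_2,f_3): lcm = a**2*b. S = 9*a*b**2 + 191/30*a*b + 16*b**2 - 11/5*b.
  reduce S modulo (f_1, f_2, f_3, h_4, h_5):
  remainder -48784561/241040*a + 16227/12052*b**3 + 7162935/96416*b**2 - 15500915/36156*b + 48784561/241040 ≠ 0; add h_6 = -48784561/241040*a + 16227/12052*b**3 + 7162935/96416*b**2 - 15500915/36156*b + 48784561/241040 to the basis.

S(f_1,h_4): lcm = a**3*b**2. S = -44/15*a**3*b - 1741/400*a**3 - 515/96*a**2*b**2 - 389/60*a**2*b + 1741/400*a**2 + 1/2*b**4 + 1/3*b**2.
  reduce S modulo (f_1, f_2, f_3, h_4, h_5, h_6):
  remainder 1/2*b**4 + 66707/56042*b**3 + 45983901/22416800*b**2 - 72640721/5380032*b ≠ 0; add h_7 = 1/2*b**4 + 66707/56042*b**3 + 45983901/22416800*b**2 - 72640721/5380032*b to the basis.

S(f_2,h_4): lcm = a**2*b**2. S = -44/15*a**2*b - 1741/400*a**2 + 4*a*b**3 + 507/160*a*b**2 - 389/60*a*b + 1741/400*a + 16*b**3 - 41/5*b**2.
  reduce S modulo (f_1, f_2, f_3, h_4, h_5, h_6, h_7):
  remainder -875237/17933440*b**3 - 5279261/4483360*b**2 + 11005735/5380032*b ≠ 0; add h_8 = -875237/17933440*b**3 - 5279261/4483360*b**2 + 11005735/5380032*b to the basis.

S(f_3,h_4): lcm = a**2*b**2. S = -44/15*a**2*b - 1741/400*a**2 - 5*a*b**3 - 307/96*a*b**2 - 389/60*a*b + 1741/400*a - 6*b**2.
  reduce S modulo (f_1, f_2, f_3, h_4, h_5, h_6, h_7, h_8):
  remainder -5249356301/10502844*b**2 + 17438431865/21005688*b ≠ 0; add h_9 = -5249356301/10502844*b**2 + 17438431865/21005688*b to the basis.

S(f_1,h_5): lcm = a**3*b. S = 245481/30130*a**3 - 405/6026*a**2*b**3 - 56895/12052*a**2*b**2 + 154067/9039*a**2*b - 245481/30130*a**2 + 1/2*b**3 + 1/3*b.
  reduce S modulo (f_1, f_2, f_3, h_4, h_5, h_6, h_7, h_8, h_9):
  remainder -72887776030260755/12146926490813184*b ≠ 0; add h_10 = -72887776030260755/12146926490813184*b to the basis.

The other S-polynomials (S(f_2,h_5), S(f_3,h_5), S(h_4,h_5), S(f_1,h_6), S(f_2,h_6), S(f_3,h_6), S(h_4,h_6), S(h_5,h_6), S(f_1,h_7), S(f_2,h_7), S(f_3,h_7), S(h_4,h_7), S(h_5,h_7), S(h_6,h_7), S(f_1,h_8), S(f_2,h_8), S(f_3,h_8), S(h_4,h_8), S(h_5,h_8), S(h_6,h_8), S(h_7,h_8), S(f_1,h_9), S(f_2,h_9), S(f_3,h_9), S(h_4,h_9), S(h_5,h_9), S(h_6,h_9), S(h_7,h_9), S(h_8,h_9), S(f_1,h_10), S(f_2,h_10), S(f_3,h_10), S(h_4,h_10), S(h_5,h_10), S(h_6,h_10), S(h_7,h_10), S(h_8,h_10), S(h_9,h_10)) all reduce to 0 modulo the current basis, so we have a Gröbner basis.
Inter-reduce: drop elements whose leading term is divisible by another's, tail-reduce, and make monic.
Reduced Gröbner basis: {a - 1, b}.
Label its elements g_1 = a - 1, g_2 = b.

Reduce p = 4*a*b + 5/3*b modulo G:
  leading term a*b: subtract (4*b)·g_1 from 4*a*b + 5/3*b → 17/3*b
  leading term b: subtract (17/3)·g_2 from 17/3*b → 0
  normal form = 0.
Since the normal form is 0, p ∈ I.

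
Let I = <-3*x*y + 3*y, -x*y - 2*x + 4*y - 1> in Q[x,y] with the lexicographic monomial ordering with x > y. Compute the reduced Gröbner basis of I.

f_1 = -3*x*y + 3*y, LT = x*y.
f_2 = -x*y - 2*x + 4*y - 1, LT = x*y.

S(f_1,f_2): lcm = x*y. S = -2*x + 3*y - 1.
  leading term x: no divisor's leading term divides it; move -2*x to the remainder.
  leading term y: no divisor's leading term divides it; move 3*y to the remainder.
  leading term 1: no divisor's leading term divides it; move -1 to the remainder.
  remainder -2*x + 3*y - 1 ≠ 0; add g_3 = -2*x + 3*y - 1 to the basis.

S(f_1,g_3): lcm = x*y. S = 3/2*y**2 - 3/2*y.
  leading term y**2: no divisor's leading term divides it; move 3/2*y**2 to the remainder.
  leading term y: no divisor's leading term divides it; move -3/2*y to the remainder.
  remainder 3/2*y**2 - 3/2*y ≠ 0; add g_4 = 3/2*y**2 - 3/2*y to the basis.

The other S-polynomials (S(f_2,g_3), S(f_1,g_4), S(f_2,g_4), S(g_3,g_4)) all reduce to 0 modulo the current basis, so we have a Gröbner basis.
Inter-reduce: drop elements whose leading term is divisible by another's, tail-reduce, and make monic.

G = {x - 3/2*y + 1/2, y**2 - y}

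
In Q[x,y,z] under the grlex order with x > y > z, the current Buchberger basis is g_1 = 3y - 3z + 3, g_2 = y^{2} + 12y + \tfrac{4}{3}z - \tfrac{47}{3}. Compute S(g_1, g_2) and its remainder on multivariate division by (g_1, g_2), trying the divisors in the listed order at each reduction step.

S(g_1, g_2) = -yz - 11y - \tfrac{4}{3}z + \tfrac{47}{3}; remainder on division = -z^{2} - \tfrac{34}{3}z + \tfrac{80}{3}.

lcm(LM(g_1), LM(g_2)) = y^{2}.
S = (lcm/LT(g_1))·g_1 − (lcm/LT(g_2))·g_2 = -yz - 11y - \tfrac{4}{3}z + \tfrac{47}{3}.
Reduce S modulo (g_1, g_2) in that order:
  leading term yz: subtract (-\tfrac{1}{3}z)·g_1 from -yz - 11y - \tfrac{4}{3}z + \tfrac{47}{3} → -z^{2} - 11y - \tfrac{1}{3}z + \tfrac{47}{3}
  leading term z^{2}: no divisor's leading term divides it; move -z^{2} to the remainder.
  leading term y: subtract (-\tfrac{11}{3})·g_1 from -11y - \tfrac{1}{3}z + \tfrac{47}{3} → -\tfrac{34}{3}z + \tfrac{80}{3}
  leading term z: no divisor's leading term divides it; move -\tfrac{34}{3}z to the remainder.
  leading term 1: no divisor's leading term divides it; move \tfrac{80}{3} to the remainder.
The remainder -z^{2} - \tfrac{34}{3}z + \tfrac{80}{3} is nonzero, so it would be added as the next basis element.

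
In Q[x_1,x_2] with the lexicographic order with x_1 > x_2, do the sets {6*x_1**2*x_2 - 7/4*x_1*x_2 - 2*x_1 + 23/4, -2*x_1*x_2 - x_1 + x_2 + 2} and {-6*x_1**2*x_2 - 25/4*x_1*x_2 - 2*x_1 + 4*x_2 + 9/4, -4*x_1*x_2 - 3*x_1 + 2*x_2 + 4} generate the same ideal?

Equality of ideals is decidable: compute both reduced Gröbner bases (unique for the ordering) and check whether they agree.
Buchberger on the first generating set:
f_1 = 6*x_1**2*x_2 - 7/4*x_1*x_2 - 2*x_1 + 23/4, LT = x_1**2*x_2.
f_2 = -2*x_1*x_2 - x_1 + x_2 + 2, LT = x_1*x_2.

S(f_1,f_2): lcm = x_1**2*x_2. S = -1/2*x_1**2 + 5/24*x_1*x_2 + 2/3*x_1 + 23/24.
  reduce S modulo (f_1, f_2):
  remainder -1/2*x_1**2 + 9/16*x_1 + 5/48*x_2 + 7/6 ≠ 0; add g_3 = -1/2*x_1**2 + 9/16*x_1 + 5/48*x_2 + 7/6 to the basis.

S(f_1,g_3): lcm = x_1**2*x_2. S = 5/6*x_1*x_2 - 1/3*x_1 + 5/24*x_2**2 + 7/3*x_2 + 23/24.
  reduce S modulo (f_1, f_2, g_3):
  remainder -3/4*x_1 + 5/24*x_2**2 + 11/4*x_2 + 43/24 ≠ 0; add g_4 = -3/4*x_1 + 5/24*x_2**2 + 11/4*x_2 + 43/24 to the basis.

S(f_1,g_4): lcm = x_1**2*x_2. S = 5/18*x_1*x_2**3 + 11/3*x_1*x_2**2 + 151/72*x_1*x_2 - 1/3*x_1 + 23/24.
  reduce S modulo (f_1, f_2, g_3, g_4):
  remainder 5/36*x_2**3 + 137/72*x_2**2 + 67/36*x_2 + 7/72 ≠ 0; add g_5 = 5/36*x_2**3 + 137/72*x_2**2 + 67/36*x_2 + 7/72 to the basis.

The other S-polynomials (S(f_2,g_3), S(f_2,g_4), S(g_3,g_4), S(f_1,g_5), S(f_2,g_5), S(g_3,g_5), S(g_4,g_5)) all reduce to 0 modulo the current basis, so we have a Gröbner basis.
Inter-reduce: drop elements whose leading term is divisible by another's, tail-reduce, and make monic.
Reduced Gröbner basis: {x_1 - 5/18*x_2**2 - 11/3*x_2 - 43/18, x_2**3 + 137/10*x_2**2 + 67/5*x_2 + 7/10}.

Buchberger on the second generating set:
h_1 = -6*x_1**2*x_2 - 25/4*x_1*x_2 - 2*x_1 + 4*x_2 + 9/4, LT = x_1**2*x_2.
h_2 = -4*x_1*x_2 - 3*x_1 + 2*x_2 + 4, LT = x_1*x_2.

S(h_1,h_2): lcm = x_1**2*x_2. S = -3/4*x_1**2 + 37/24*x_1*x_2 + 4/3*x_1 - 2/3*x_2 - 3/8.
  reduce S modulo (h_1, h_2):
  remainder -3/4*x_1**2 + 17/96*x_1 + 5/48*x_2 + 7/6 ≠ 0; add k_3 = -3/4*x_1**2 + 17/96*x_1 + 5/48*x_2 + 7/6 to the basis.

S(h_1,k_3): lcm = x_1**2*x_2. S = 23/18*x_1*x_2 + 1/3*x_1 + 5/36*x_2**2 + 8/9*x_2 - 3/8.
  reduce S modulo (h_1, h_2, k_3):
  remainder -5/8*x_1 + 5/36*x_2**2 + 55/36*x_2 + 65/72 ≠ 0; add k_4 = -5/8*x_1 + 5/36*x_2**2 + 55/36*x_2 + 65/72 to the basis.

S(h_1,k_4): lcm = x_1**2*x_2. S = 2/9*x_1*x_2**3 + 22/9*x_1*x_2**2 + 179/72*x_1*x_2 + 1/3*x_1 - 2/3*x_2 - 3/8.
  reduce S modulo (h_1, h_2, k_3, k_4):
  remainder 1/9*x_2**3 + 47/36*x_2**2 + 25/18*x_2 + 1/24 ≠ 0; add k_5 = 1/9*x_2**3 + 47/36*x_2**2 + 25/18*x_2 + 1/24 to the basis.

The other S-polynomials (S(h_2,k_3), S(h_2,k_4), S(k_3,k_4), S(h_1,k_5), S(h_2,k_5), S(k_3,k_5), S(k_4,k_5)) all reduce to 0 modulo the current basis, so we have a Gröbner basis.
Inter-reduce: drop elements whose leading term is divisible by another's, tail-reduce, and make monic.
Reduced Gröbner basis: {x_1 - 2/9*x_2**2 - 22/9*x_2 - 13/9, x_2**3 + 47/4*x_2**2 + 25/2*x_2 + 3/8}.

These differ, so the ideals are not equal.

No, the ideals differ.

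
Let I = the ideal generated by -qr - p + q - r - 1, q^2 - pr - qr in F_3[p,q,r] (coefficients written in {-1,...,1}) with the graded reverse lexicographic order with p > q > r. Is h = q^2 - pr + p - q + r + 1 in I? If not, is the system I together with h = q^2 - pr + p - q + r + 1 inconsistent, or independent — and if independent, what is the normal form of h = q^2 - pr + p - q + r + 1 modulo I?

First compute the reduced Gröbner basis of I by Buchberger's algorithm.
f_1 = -qr - p + q - r - 1, LT = qr.
f_2 = q^2 - pr - qr, LT = q^2.

S(f_1,f_2): lcm = q^2r. S = pr^2 + qr^2 + pq - q^2 + qr + q.
  leading term pr^2: no divisor's leading term divides it; move pr^2 to the remainder.
  leading term qr^2: subtract (-r)·f_1 from qr^2 + pq - q^2 + qr + q → pq - q^2 - pr - qr - r^2 + q - r
  leading term pq: no divisor's leading term divides it; move pq to the remainder.
  leading term q^2: subtract (-1)·f_2 from -q^2 - pr - qr - r^2 + q - r → pr + qr - r^2 + q - r
  leading term pr: no divisor's leading term divides it; move pr to the remainder.
  leading term qr: subtract (-1)·f_1 from qr - r^2 + q - r → -r^2 - p - q + r - 1
  leading term r^2: no divisor's leading term divides it; move -r^2 to the remainder.
  leading term p: no divisor's leading term divides it; move -p to the remainder.
  leading term q: no divisor's leading term divides it; move -q to the remainder.
  leading term r: no divisor's leading term divides it; move r to the remainder.
  leading term 1: no divisor's leading term divides it; move -1 to the remainder.
  remainder pr^2 + pq + pr - r^2 - p - q + r - 1 ≠ 0; add k_3 = pr^2 + pq + pr - r^2 - p - q + r - 1 to the basis.

The other S-polynomials (S(f_1,k_3), S(f_2,k_3)) all reduce to 0 modulo the current basis, so we have a Gröbner basis.
Inter-reduce: drop elements whose leading term is divisible by another's, tail-reduce, and make monic.
Reduced Gröbner basis: {pr^2 + pq + pr - r^2 - p - q + r - 1, q^2 - pr + p - q + r + 1, qr + p - q + r + 1}.
Label its elements g_1 = pr^2 + pq + pr - r^2 - p - q + r - 1, g_2 = q^2 - pr + p - q + r + 1, g_3 = qr + p - q + r + 1.

Reduce h = q^2 - pr + p - q + r + 1 modulo G:
  leading term q^2: subtract (1)·g_2 from q^2 - pr + p - q + r + 1 → 0
  normal form = 0.
Since the normal form is 0, h ∈ I.

The remainder on division by a Gröbner basis is unique — it is the normal form.

q^2 - pr + p - q + r + 1 lies in I (it reduces to 0).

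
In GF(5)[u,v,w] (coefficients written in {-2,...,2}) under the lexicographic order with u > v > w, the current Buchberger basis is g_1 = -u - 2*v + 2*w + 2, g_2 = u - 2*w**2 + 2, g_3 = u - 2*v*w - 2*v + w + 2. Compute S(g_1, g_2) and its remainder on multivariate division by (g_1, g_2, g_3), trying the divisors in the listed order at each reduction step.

S(g_1, g_2) = 2*v + 2*w**2 - 2*w + 1; remainder on division = 2*v + 2*w**2 - 2*w + 1.

lcm(LM(g_1), LM(g_2)) = u.
S = (lcm/LT(g_1))·g_1 − (lcm/LT(g_2))·g_2 = 2*v + 2*w**2 - 2*w + 1.
Reduce S modulo (g_1, g_2, g_3) in that order:
  leading term v: no divisor's leading term divides it; move 2*v to the remainder.
  leading term w**2: no divisor's leading term divides it; move 2*w**2 to the remainder.
  leading term w: no divisor's leading term divides it; move -2*w to the remainder.
  leading term 1: no divisor's leading term divides it; move 1 to the remainder.
The remainder 2*v + 2*w**2 - 2*w + 1 is nonzero, so it would be added as the next basis element.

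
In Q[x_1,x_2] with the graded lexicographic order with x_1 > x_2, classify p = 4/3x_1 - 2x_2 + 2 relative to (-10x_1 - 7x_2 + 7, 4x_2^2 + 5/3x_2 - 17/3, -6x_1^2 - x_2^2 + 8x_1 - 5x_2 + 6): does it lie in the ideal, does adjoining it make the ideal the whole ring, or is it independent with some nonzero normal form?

First compute the reduced Gröbner basis of I by Buchberger's algorithm.
f_1 = -10x_1 - 7x_2 + 7, LT = x_1.
f_2 = 4x_2^2 + 5/3x_2 - 17/3, LT = x_2^2.
f_3 = -6x_1^2 - x_2^2 + 8x_1 - 5x_2 + 6, LT = x_1^2.

S(f_1,f_3): lcm = x_1^2. S = 7/10x_1x_2 - 1/6x_2^2 + 19/30x_1 - 5/6x_2 + 1.
  leading term x_1x_2: subtract (-7/100x_2)·f_1 from 7/10x_1x_2 - 1/6x_2^2 + 19/30x_1 - 5/6x_2 + 1 → -197/300x_2^2 + 19/30x_1 - 103/300x_2 + 1
  leading term x_2^2: subtract (-197/1200)·f_2 from -197/300x_2^2 + 19/30x_1 - 103/300x_2 + 1 → 19/30x_1 - 251/3600x_2 + 251/3600
  leading term x_1: subtract (-19/300)·f_1 from 19/30x_1 - 251/3600x_2 + 251/3600 → -1847/3600x_2 + 1847/3600
  leading term x_2: no divisor's leading term divides it; move -1847/3600x_2 to the remainder.
  leading term 1: no divisor's leading term divides it; move 1847/3600 to the remainder.
  remainder -1847/3600x_2 + 1847/3600 ≠ 0; add h_4 = -1847/3600x_2 + 1847/3600 to the basis.

The other S-polynomials (S(f_1,f_2), S(f_2,f_3), S(f_1,h_4), S(f_2,h_4), S(f_3,h_4)) all reduce to 0 modulo the current basis, so we have a Gröbner basis.
Inter-reduce: drop elements whose leading term is divisible by another's, tail-reduce, and make monic.
Reduced Gröbner basis: {x_1, x_2 - 1}.
Label its elements g_1 = x_1, g_2 = x_2 - 1.

Reduce p = 4/3x_1 - 2x_2 + 2 modulo G:
  leading term x_1: subtract (4/3)·g_1 from 4/3x_1 - 2x_2 + 2 → -2x_2 + 2
  leading term x_2: subtract (-2)·g_2 from -2x_2 + 2 → 0
  normal form = 0.
Since the normal form is 0, p ∈ I.

4/3x_1 - 2x_2 + 2 lies in I (it reduces to 0).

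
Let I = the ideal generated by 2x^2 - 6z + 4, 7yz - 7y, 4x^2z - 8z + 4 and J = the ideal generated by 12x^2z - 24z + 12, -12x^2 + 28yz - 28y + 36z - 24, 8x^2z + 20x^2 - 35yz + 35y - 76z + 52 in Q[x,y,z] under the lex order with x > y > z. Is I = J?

No, the ideals differ.

Two ideals are equal iff their reduced Gröbner bases coincide (the reduced basis is unique for a fixed ordering).
Buchberger on the first generating set:
f_1 = 2x^2 - 6z + 4, LT = x^2.
f_2 = 7yz - 7y, LT = yz.
f_3 = 4x^2z - 8z + 4, LT = x^2z.

S(f_1,f_3): lcm = x^2z. S = -3z^2 + 4z - 1.
  reduce S modulo (f_1, f_2, f_3):
  remainder -3z^2 + 4z - 1 ≠ 0; add g_4 = -3z^2 + 4z - 1 to the basis.

The other S-polynomials (S(f_1,f_2), S(f_2,f_3), S(f_1,g_4), S(f_2,g_4), S(f_3,g_4)) all reduce to 0 modulo the current basis, so we have a Gröbner basis.
Inter-reduce: drop elements whose leading term is divisible by another's, tail-reduce, and make monic.
Reduced Gröbner basis: {x^2 - 3z + 2, yz - y, z^2 - 4/3z + 1/3}.

Buchberger on the second generating set:
h_1 = 12x^2z - 24z + 12, LT = x^2z.
h_2 = -12x^2 + 28yz - 28y + 36z - 24, LT = x^2.
h_3 = 8x^2z + 20x^2 - 35yz + 35y - 76z + 52, LT = x^2z.

S(h_1,h_2): lcm = x^2z. S = 7/3yz^2 - 7/3yz + 3z^2 - 4z + 1.
  reduce S modulo (h_1, h_2, h_3):
  remainder 7/3yz^2 - 7/3yz + 3z^2 - 4z + 1 ≠ 0; add k_4 = 7/3yz^2 - 7/3yz + 3z^2 - 4z + 1 to the basis.

S(h_1,h_3): lcm = x^2z. S = -5/2x^2 + 35/8yz - 35/8y + 15/2z - 11/2.
  reduce S modulo (h_1, h_2, h_3, k_4):
  remainder -35/24yz + 35/24y - 1/2 ≠ 0; add k_5 = -35/24yz + 35/24y - 1/2 to the basis.

S(h_3,k_4): lcm = x^2yz^2. S = 7/2x^2yz - 9/7x^2z^2 + 12/7x^2z - 3/7x^2 - 35/8y^2z^2 + 35/8y^2z - 19/2yz^2 + 13/2yz.
  reduce S modulo (h_1, h_2, h_3, k_4, k_5):
  remainder 1/2y + 135/56z^2 - 45/14z + 117/280 ≠ 0; add k_6 = 1/2y + 135/56z^2 - 45/14z + 117/280 to the basis.

S(h_1,k_5): lcm = x^2yz. S = x^2y - 12/35x^2 - 2yz + y.
  reduce S modulo (h_1, h_2, h_3, k_4, k_5, k_6):
  remainder 27/7z^2 - 216/35z + 9/7 ≠ 0; add k_7 = 27/7z^2 - 216/35z + 9/7 to the basis.

The other S-polynomials (S(h_2,h_3), S(h_1,k_4), S(h_2,k_4), S(h_2,k_5), S(h_3,k_5), S(k_4,k_5), S(h_1,k_6), S(h_2,k_6), S(h_3,k_6), S(k_4,k_6), S(k_5,k_6), S(h_1,k_7), S(h_2,k_7), S(h_3,k_7), S(k_4,k_7), S(k_5,k_7), S(k_6,k_7)) all reduce to 0 modulo the current basis, so we have a Gröbner basis.
Inter-reduce: drop elements whose leading term is divisible by another's, tail-reduce, and make monic.
Reduced Gröbner basis: {x^2 - 3z + 14/5, y + 9/7z - 27/35, z^2 - 8/5z + 1/3}.

These differ, so the ideals are not equal.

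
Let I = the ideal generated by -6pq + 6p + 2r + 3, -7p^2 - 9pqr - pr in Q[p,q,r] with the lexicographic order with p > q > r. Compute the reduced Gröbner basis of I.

G = {p^2 - 15/7p - 90/49qr^2 - 135/49qr + 11/49r^2 + 33/98r, pq - p - 1/3r - 1/2, pr + 3/2p + 9/7qr^2 + 27/14qr + 1/7r^2 + 3/14r, q^2r^2 + 3/2q^2r - 8/9qr^2 - 4/3qr + 4/27r^2 + 11/18r + 7/12}

The reduced Gröbner basis is the canonical form of the ideal for this ordering.

f_1 = -6pq + 6p + 2r + 3, LT = pq.
f_2 = -7p^2 - 9pqr - pr, LT = p^2.

S(f_1,f_2): lcm = p^2q. S = -p^2 - 9/7pq^2r - 1/7pqr - 1/3pr - 1/2p.
  leading term p^2: subtract (1/7)·f_2 from -p^2 - 9/7pq^2r - 1/7pqr - 1/3pr - 1/2p → -9/7pq^2r + 8/7pqr - 4/21pr - 1/2p
  leading term pq^2r: subtract (3/14qr)·f_1 from -9/7pq^2r + 8/7pqr - 4/21pr - 1/2p → -1/7pqr - 4/21pr - 1/2p - 3/7qr^2 - 9/14qr
  leading term pqr: subtract (1/42r)·f_1 from -1/7pqr - 4/21pr - 1/2p - 3/7qr^2 - 9/14qr → -1/3pr - 1/2p - 3/7qr^2 - 9/14qr - 1/21r^2 - 1/14r
  leading term pr: no divisor's leading term divides it; move -1/3pr to the remainder.
  leading term p: no divisor's leading term divides it; move -1/2p to the remainder.
  leading term qr^2: no divisor's leading term divides it; move -3/7qr^2 to the remainder.
  leading term qr: no divisor's leading term divides it; move -9/14qr to the remainder.
  leading term r^2: no divisor's leading term divides it; move -1/21r^2 to the remainder.
  leading term r: no divisor's leading term divides it; move -1/14r to the remainder.
  remainder -1/3pr - 1/2p - 3/7qr^2 - 9/14qr - 1/21r^2 - 1/14r ≠ 0; add g_3 = -1/3pr - 1/2p - 3/7qr^2 - 9/14qr - 1/21r^2 - 1/14r to the basis.

S(f_1,g_3): lcm = pqr. S = -3/2pq - pr - 9/7q^2r^2 - 27/14q^2r - 1/7qr^2 - 3/14qr - 1/3r^2 - 1/2r.
  leading term pq: subtract (1/4)·f_1 from -3/2pq - pr - 9/7q^2r^2 - 27/14q^2r - 1/7qr^2 - 3/14qr - 1/3r^2 - 1/2r → -pr - 3/2p - 9/7q^2r^2 - 27/14q^2r - 1/7qr^2 - 3/14qr - 1/3r^2 - r - 3/4
  leading term pr: subtract (3)·g_3 from -pr - 3/2p - 9/7q^2r^2 - 27/14q^2r - 1/7qr^2 - 3/14qr - 1/3r^2 - r - 3/4 → -9/7q^2r^2 - 27/14q^2r + 8/7qr^2 + 12/7qr - 4/21r^2 - 11/14r - 3/4
  leading term q^2r^2: no divisor's leading term divides it; move -9/7q^2r^2 to the remainder.
  leading term q^2r: no divisor's leading term divides it; move -27/14q^2r to the remainder.
  leading term qr^2: no divisor's leading term divides it; move 8/7qr^2 to the remainder.
  leading term qr: no divisor's leading term divides it; move 12/7qr to the remainder.
  leading term r^2: no divisor's leading term divides it; move -4/21r^2 to the remainder.
  leading term r: no divisor's leading term divides it; move -11/14r to the remainder.
  leading term 1: no divisor's leading term divides it; move -3/4 to the remainder.
  remainder -9/7q^2r^2 - 27/14q^2r + 8/7qr^2 + 12/7qr - 4/21r^2 - 11/14r - 3/4 ≠ 0; add g_4 = -9/7q^2r^2 - 27/14q^2r + 8/7qr^2 + 12/7qr - 4/21r^2 - 11/14r - 3/4 to the basis.

The other S-polynomials (S(f_2,g_3), S(f_1,g_4), S(f_2,g_4), S(g_3,g_4)) all reduce to 0 modulo the current basis, so we have a Gröbner basis.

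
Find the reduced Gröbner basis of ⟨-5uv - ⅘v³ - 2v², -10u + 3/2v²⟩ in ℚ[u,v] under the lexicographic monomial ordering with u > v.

f_1 = -5uv - ⅘v³ - 2v², LT = uv.
f_2 = -10u + 3/2v², LT = u.

S(f_1,f_2): lcm = uv. S = 31/100v³ + ⅖v².
  leading term v³: no divisor's leading term divides it; move 31/100v³ to the remainder.
  leading term v²: no divisor's leading term divides it; move ⅖v² to the remainder.
  remainder 31/100v³ + ⅖v² ≠ 0; add g_3 = 31/100v³ + ⅖v² to the basis.

The other S-polynomials (S(f_1,g_3), S(f_2,g_3)) all reduce to 0 modulo the current basis, so we have a Gröbner basis.
Inter-reduce: drop elements whose leading term is divisible by another's, tail-reduce, and make monic.

G = {u - 3/20v², v³ + 40/31v²}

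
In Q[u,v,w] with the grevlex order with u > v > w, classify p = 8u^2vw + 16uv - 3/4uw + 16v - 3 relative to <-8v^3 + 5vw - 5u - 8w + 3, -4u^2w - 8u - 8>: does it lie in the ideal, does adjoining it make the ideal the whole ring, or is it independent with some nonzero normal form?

First compute the reduced Gröbner basis of I by Buchberger's algorithm.
f_1 = -8v^3 + 5vw - 5u - 8w + 3, LT = v^3.
f_2 = -4u^2w - 8u - 8, LT = u^2w.

The S-polynomials (S(f_1,f_2)) all reduce to 0 modulo the current basis, so we have a Gröbner basis.
Inter-reduce: drop elements whose leading term is divisible by another's, tail-reduce, and make monic.
Reduced Gröbner basis: {v^3 - 5/8vw + 5/8u + w - 3/8, u^2w + 2u + 2}.
Label its elements g_1 = v^3 - 5/8vw + 5/8u + w - 3/8, g_2 = u^2w + 2u + 2.

Reduce p = 8u^2vw + 16uv - 3/4uw + 16v - 3 modulo G:
  leading term u^2vw: subtract (8v)·g_2 from 8u^2vw + 16uv - 3/4uw + 16v - 3 → -3/4uw - 3
  leading term uw: no divisor's leading term divides it; move -3/4uw to the remainder.
  leading term 1: no divisor's leading term divides it; move -3 to the remainder.
  normal form = -3/4uw - 3.
The normal form is nonzero, so p ∉ I. Since p minus its normal form lies in I, I + (p) = I + (r) where r = -3/4uw - 3; decide whether this ideal is the whole ring.
Run Buchberger on G together with r (pairs among the g_i already reduce to 0 since G is a Gröbner basis):
g_1 = v^3 - 5/8vw + 5/8u + w - 3/8, LT = v^3.
g_2 = u^2w + 2u + 2, LT = u^2w.
r = -3/4uw - 3, LT = uw.

S(g_2,r): lcm = u^2w. S = -2u + 2.
  leading term u: no divisor's leading term divides it; move -2u to the remainder.
  leading term 1: no divisor's leading term divides it; move 2 to the remainder.
  remainder -2u + 2 ≠ 0; add m_4 = -2u + 2 to the basis.

S(r,m_4): lcm = uw. S = w + 4.
  leading term w: no divisor's leading term divides it; move w to the remainder.
  leading term 1: no divisor's leading term divides it; move 4 to the remainder.
  remainder w + 4 ≠ 0; add m_5 = w + 4 to the basis.

The other S-polynomials (S(g_1,g_2), S(g_1,r), S(g_1,m_4), S(g_2,m_4), S(g_1,m_5), S(g_2,m_5), S(r,m_5), S(m_4,m_5)) all reduce to 0 modulo the current basis, so we have a Gröbner basis.
Inter-reduce: drop elements whose leading term is divisible by another's, tail-reduce, and make monic.
Reduced Gröbner basis: {v^3 + 5/2v - 15/4, u - 1, w + 4}.
The reduced Gröbner basis of I + (p) is {v^3 + 5/2v - 15/4, u - 1, w + 4} ≠ {1}, a proper ideal, so the enlarged system stays consistent: p is independent of I, with normal form -3/4uw - 3.

8u^2vw + 16uv - 3/4uw + 16v - 3 is independent of I; its normal form modulo I is -3/4uw - 3.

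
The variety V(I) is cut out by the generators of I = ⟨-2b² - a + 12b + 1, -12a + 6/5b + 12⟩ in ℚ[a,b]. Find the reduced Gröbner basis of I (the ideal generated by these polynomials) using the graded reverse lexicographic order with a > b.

G = {b² - 119/20b, a - 1/10b - 1}

f_1 = -2b² - a + 12b + 1, LT = b².
f_2 = -12a + 6/5b + 12, LT = a.

The S-polynomials (S(f_1,f_2)) all reduce to 0 modulo the current basis, so we have a Gröbner basis.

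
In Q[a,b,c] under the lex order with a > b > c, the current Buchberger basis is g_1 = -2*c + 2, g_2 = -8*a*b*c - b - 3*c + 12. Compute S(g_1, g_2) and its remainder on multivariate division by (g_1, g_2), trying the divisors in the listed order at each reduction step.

S(g_1, g_2) = -a*b - 1/8*b - 3/8*c + 3/2; remainder on division = -a*b - 1/8*b + 9/8.

lcm(LM(g_1), LM(g_2)) = a*b*c.
S = (lcm/LT(g_1))·g_1 − (lcm/LT(g_2))·g_2 = -a*b - 1/8*b - 3/8*c + 3/2.
Reduce S modulo (g_1, g_2) in that order:
  leading term a*b: no divisor's leading term divides it; move -a*b to the remainder.
  leading term b: no divisor's leading term divides it; move -1/8*b to the remainder.
  leading term c: subtract (3/16)·g_1 from -3/8*c + 3/2 → 9/8
  leading term 1: no divisor's leading term divides it; move 9/8 to the remainder.
The remainder -a*b - 1/8*b + 9/8 is nonzero, so it would be added as the next basis element.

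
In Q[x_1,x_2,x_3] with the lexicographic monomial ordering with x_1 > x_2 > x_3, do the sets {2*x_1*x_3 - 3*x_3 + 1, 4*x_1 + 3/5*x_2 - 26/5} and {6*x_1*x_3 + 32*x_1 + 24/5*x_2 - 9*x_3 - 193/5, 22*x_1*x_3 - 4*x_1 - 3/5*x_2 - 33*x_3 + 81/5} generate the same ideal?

Yes, the ideals are equal.

Since reduced Gröbner bases are canonical representatives of ideals under a given ordering, it suffices to compute and compare them.
Buchberger on the first generating set:
f_1 = 2*x_1*x_3 - 3*x_3 + 1, LT = x_1*x_3.
f_2 = 4*x_1 + 3/5*x_2 - 26/5, LT = x_1.

S(f_1,f_2): lcm = x_1*x_3. S = -3/20*x_2*x_3 - 1/5*x_3 + 1/2.
  leading term x_2*x_3: no divisor's leading term divides it; move -3/20*x_2*x_3 to the remainder.
  leading term x_3: no divisor's leading term divides it; move -1/5*x_3 to the remainder.
  leading term 1: no divisor's leading term divides it; move 1/2 to the remainder.
  remainder -3/20*x_2*x_3 - 1/5*x_3 + 1/2 ≠ 0; add g_3 = -3/20*x_2*x_3 - 1/5*x_3 + 1/2 to the basis.

The other S-polynomials (S(f_1,g_3), S(f_2,g_3)) all reduce to 0 modulo the current basis, so we have a Gröbner basis.
Inter-reduce: drop elements whose leading term is divisible by another's, tail-reduce, and make monic.
Reduced Gröbner basis: {x_1 + 3/20*x_2 - 13/10, x_2*x_3 + 4/3*x_3 - 10/3}.

Buchberger on the second generating set:
h_1 = 6*x_1*x_3 + 32*x_1 + 24/5*x_2 - 9*x_3 - 193/5, LT = x_1*x_3.
h_2 = 22*x_1*x_3 - 4*x_1 - 3/5*x_2 - 33*x_3 + 81/5, LT = x_1*x_3.

S(h_1,h_2): lcm = x_1*x_3. S = 182/33*x_1 + 91/110*x_2 - 1183/165.
  leading term x_1: no divisor's leading term divides it; move 182/33*x_1 to the remainder.
  leading term x_2: no divisor's leading term divides it; move 91/110*x_2 to the remainder.
  leading term 1: no divisor's leading term divides it; move -1183/165 to the remainder.
  remainder 182/33*x_1 + 91/110*x_2 - 1183/165 ≠ 0; add k_3 = 182/33*x_1 + 91/110*x_2 - 1183/165 to the basis.

S(h_1,k_3): lcm = x_1*x_3. S = 16/3*x_1 - 3/20*x_2*x_3 + 4/5*x_2 - 1/5*x_3 - 193/30.
  leading term x_1: subtract (88/91)·k_3 from 16/3*x_1 - 3/20*x_2*x_3 + 4/5*x_2 - 1/5*x_3 - 193/30 → -3/20*x_2*x_3 - 1/5*x_3 + 1/2
  leading term x_2*x_3: no divisor's leading term divides it; move -3/20*x_2*x_3 to the remainder.
  leading term x_3: no divisor's leading term divides it; move -1/5*x_3 to the remainder.
  leading term 1: no divisor's leading term divides it; move 1/2 to the remainder.
  remainder -3/20*x_2*x_3 - 1/5*x_3 + 1/2 ≠ 0; add k_4 = -3/20*x_2*x_3 - 1/5*x_3 + 1/2 to the basis.

The other S-polynomials (S(h_2,k_3), S(h_1,k_4), S(h_2,k_4), S(k_3,k_4)) all reduce to 0 modulo the current basis, so we have a Gröbner basis.
Inter-reduce: drop elements whose leading term is divisible by another's, tail-reduce, and make monic.
Reduced Gröbner basis: {x_1 + 3/20*x_2 - 13/10, x_2*x_3 + 4/3*x_3 - 10/3}.

These coincide, so the ideals are equal.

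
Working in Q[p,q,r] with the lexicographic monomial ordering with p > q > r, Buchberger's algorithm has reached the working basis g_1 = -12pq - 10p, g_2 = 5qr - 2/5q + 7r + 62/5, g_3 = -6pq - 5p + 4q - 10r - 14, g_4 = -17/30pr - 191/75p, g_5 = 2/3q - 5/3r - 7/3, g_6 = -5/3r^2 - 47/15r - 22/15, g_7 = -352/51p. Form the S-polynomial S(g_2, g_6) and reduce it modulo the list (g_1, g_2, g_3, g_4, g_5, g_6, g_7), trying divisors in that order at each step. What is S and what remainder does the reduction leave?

S(g_2, g_6) = -49/25qr - 22/25q + 7/5r^2 + 62/25r; remainder on division = 0.

lcm(LM(g_2), LM(g_6)) = qr^2.
S = (lcm/LT(g_2))·g_2 − (lcm/LT(g_6))·g_6 = -49/25qr - 22/25q + 7/5r^2 + 62/25r.
Reduce S modulo (g_1, g_2, g_3, g_4, g_5, g_6, g_7) in that order:
  leading term qr: subtract (-49/125)·g_2 from -49/25qr - 22/25q + 7/5r^2 + 62/25r → -648/625q + 7/5r^2 + 653/125r + 3038/625
  leading term q: subtract (-972/625)·g_5 from -648/625q + 7/5r^2 + 653/125r + 3038/625 → 7/5r^2 + 329/125r + 154/125
  leading term r^2: subtract (-21/25)·g_6 from 7/5r^2 + 329/125r + 154/125 → 0
The remainder is 0, so this S-polynomial contributes no new basis element.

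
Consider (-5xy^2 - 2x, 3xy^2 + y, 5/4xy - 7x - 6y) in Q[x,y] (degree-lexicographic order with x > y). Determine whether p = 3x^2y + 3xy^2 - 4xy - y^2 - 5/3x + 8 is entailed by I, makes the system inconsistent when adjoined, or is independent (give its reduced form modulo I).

First compute the reduced Gröbner basis of I by Buchberger's algorithm.
f_1 = -5xy^2 - 2x, LT = xy^2.
f_2 = 3xy^2 + y, LT = xy^2.
f_3 = 5/4xy - 7x - 6y, LT = xy.

S(f_1,f_2): lcm = xy^2. S = 2/5x - 1/3y.
  leading term x: no divisor's leading term divides it; move 2/5x to the remainder.
  leading term y: no divisor's leading term divides it; move -1/3y to the remainder.
  remainder 2/5x - 1/3y ≠ 0; add h_4 = 2/5x - 1/3y to the basis.

S(f_1,f_3): lcm = xy^2. S = 28/5xy + 24/5y^2 + 2/5x.
  leading term xy: subtract (112/25)·f_3 from 28/5xy + 24/5y^2 + 2/5x → 24/5y^2 + 794/25x + 672/25y
  leading term y^2: no divisor's leading term divides it; move 24/5y^2 to the remainder.
  leading term x: subtract (397/5)·h_4 from 794/25x + 672/25y → 4001/75y
  leading term y: no divisor's leading term divides it; move 4001/75y to the remainder.
  remainder 24/5y^2 + 4001/75y ≠ 0; add h_5 = 24/5y^2 + 4001/75y to the basis.

S(f_1,h_4): lcm = xy^2. S = 5/6y^3 + 2/5x.
  leading term y^3: subtract (25/144y)·h_5 from 5/6y^3 + 2/5x → -4001/432y^2 + 2/5x
  leading term y^2: subtract (-20005/10368)·h_5 from -4001/432y^2 + 2/5x → 2/5x + 16008001/155520y
  leading term x: subtract (1)·h_4 from 2/5x + 16008001/155520y → 16059841/155520y
  leading term y: no divisor's leading term divides it; move 16059841/155520y to the remainder.
  remainder 16059841/155520y ≠ 0; add h_6 = 16059841/155520y to the basis.

The other S-polynomials (S(f_2,f_3), S(f_2,h_4), S(f_3,h_4), S(f_1,h_5), S(f_2,h_5), S(f_3,h_5), S(h_4,h_5), S(f_1,h_6), S(f_2,h_6), S(f_3,h_6), S(h_4,h_6), S(h_5,h_6)) all reduce to 0 modulo the current basis, so we have a Gröbner basis.
Inter-reduce: drop elements whose leading term is divisible by another's, tail-reduce, and make monic.
Reduced Gröbner basis: {x, y}.
Label its elements g_1 = x, g_2 = y.

Reduce p = 3x^2y + 3xy^2 - 4xy - y^2 - 5/3x + 8 modulo G:
  leading term x^2y: subtract (3xy)·g_1 from 3x^2y + 3xy^2 - 4xy - y^2 - 5/3x + 8 → 3xy^2 - 4xy - y^2 - 5/3x + 8
  leading term xy^2: subtract (3y^2)·g_1 from 3xy^2 - 4xy - y^2 - 5/3x + 8 → -4xy - y^2 - 5/3x + 8
  leading term xy: subtract (-4y)·g_1 from -4xy - y^2 - 5/3x + 8 → -y^2 - 5/3x + 8
  leading term y^2: subtract (-y)·g_2 from -y^2 - 5/3x + 8 → -5/3x + 8
  leading term x: subtract (-5/3)·g_1 from -5/3x + 8 → 8
  leading term 1: no divisor's leading term divides it; move 8 to the remainder.
  normal form = 8.
The normal form is nonzero, so p ∉ I. Since p minus its normal form lies in I, I + (p) = I + (r) where r = 8; decide whether this ideal is the whole ring.
Here r = 8 is a nonzero constant, hence a unit: 1 ∈ I + (p), the Gröbner basis of I + (p) is {1}, and the enlarged system has no common solution — adjoining p is inconsistent.

Adjoining 3x^2y + 3xy^2 - 4xy - y^2 - 5/3x + 8 makes the ideal the whole ring: the system is inconsistent.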